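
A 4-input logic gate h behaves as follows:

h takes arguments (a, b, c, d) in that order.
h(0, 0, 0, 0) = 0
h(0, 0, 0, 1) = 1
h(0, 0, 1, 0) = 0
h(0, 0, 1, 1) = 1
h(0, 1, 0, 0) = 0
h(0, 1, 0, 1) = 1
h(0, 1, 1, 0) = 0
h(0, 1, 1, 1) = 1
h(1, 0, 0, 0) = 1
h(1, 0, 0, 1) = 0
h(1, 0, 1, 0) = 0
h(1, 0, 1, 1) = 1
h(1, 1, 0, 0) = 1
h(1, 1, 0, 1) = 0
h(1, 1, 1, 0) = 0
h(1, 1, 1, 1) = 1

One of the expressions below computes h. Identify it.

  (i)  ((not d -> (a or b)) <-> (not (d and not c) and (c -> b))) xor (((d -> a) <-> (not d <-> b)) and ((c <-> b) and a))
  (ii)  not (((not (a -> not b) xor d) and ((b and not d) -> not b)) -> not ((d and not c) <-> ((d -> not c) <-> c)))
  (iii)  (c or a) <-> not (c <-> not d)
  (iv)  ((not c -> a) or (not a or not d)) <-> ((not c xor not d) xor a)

iii

(i) disagrees with h on (0,0,0,1) (formula → 0, table → 1); rule it out.
(ii) disagrees with h on (0,0,0,1) (formula → 0, table → 1); rule it out.
(iv) disagrees with h on (0,0,1,0) (formula → 1, table → 0); rule it out.
Only (iii) survives; checking it on all 16 rows confirms it matches h.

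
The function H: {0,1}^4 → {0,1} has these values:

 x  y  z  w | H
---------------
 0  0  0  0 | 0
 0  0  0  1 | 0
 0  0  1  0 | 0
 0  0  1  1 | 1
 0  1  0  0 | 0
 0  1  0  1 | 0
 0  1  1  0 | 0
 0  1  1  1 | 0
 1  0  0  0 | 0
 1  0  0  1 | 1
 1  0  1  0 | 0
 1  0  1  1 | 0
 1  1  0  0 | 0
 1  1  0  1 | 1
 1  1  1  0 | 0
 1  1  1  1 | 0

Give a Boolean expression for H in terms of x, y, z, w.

H=1 on 3 inputs: (0,0,1,1), (1,0,0,1), (1,1,0,1). Reading each as a conjunction of literals (¬x·¬y·z·w, x·¬y·¬z·w, x·y·¬z·w) and taking the OR gives the canonical DNF.

H(x, y, z, w) = ((((NOT x AND NOT y) AND z) AND w) OR (((x AND NOT y) AND NOT z) AND w)) OR (((x AND y) AND NOT z) AND w)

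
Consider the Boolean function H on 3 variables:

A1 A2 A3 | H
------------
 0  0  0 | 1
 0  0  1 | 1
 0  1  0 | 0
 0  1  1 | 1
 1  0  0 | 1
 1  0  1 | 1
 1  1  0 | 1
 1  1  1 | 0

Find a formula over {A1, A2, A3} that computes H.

H is 0 on only 2 rows — (0,1,0), (1,1,1). Writing each as a minterm (¬A1·A2·¬A3, A1·A2·A3) and OR-ing them characterizes exactly where H=0, so H is the negation of that disjunction.

H(A1, A2, A3) = ~(((~A1 & A2) & ~A3) | ((A1 & A2) & A3))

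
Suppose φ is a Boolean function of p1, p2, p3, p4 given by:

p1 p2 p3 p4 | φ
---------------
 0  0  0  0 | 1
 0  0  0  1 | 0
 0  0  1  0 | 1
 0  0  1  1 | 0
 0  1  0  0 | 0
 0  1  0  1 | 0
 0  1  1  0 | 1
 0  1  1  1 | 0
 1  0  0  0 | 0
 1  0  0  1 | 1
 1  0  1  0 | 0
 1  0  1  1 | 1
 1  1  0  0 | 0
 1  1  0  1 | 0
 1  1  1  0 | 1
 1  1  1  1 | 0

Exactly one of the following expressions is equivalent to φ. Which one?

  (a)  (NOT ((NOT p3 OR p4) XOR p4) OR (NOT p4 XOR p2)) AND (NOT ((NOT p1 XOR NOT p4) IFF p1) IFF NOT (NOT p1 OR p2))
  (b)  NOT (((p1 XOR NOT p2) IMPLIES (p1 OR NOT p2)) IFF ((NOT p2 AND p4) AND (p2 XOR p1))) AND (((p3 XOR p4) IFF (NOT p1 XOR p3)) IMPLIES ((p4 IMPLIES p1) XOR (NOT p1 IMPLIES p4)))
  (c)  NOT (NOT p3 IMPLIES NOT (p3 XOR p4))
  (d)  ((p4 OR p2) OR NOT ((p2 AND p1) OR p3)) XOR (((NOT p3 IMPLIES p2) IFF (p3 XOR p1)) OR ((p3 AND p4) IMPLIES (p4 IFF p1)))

a

(b) fails at (0,0,0,1): the formula yields 1, φ is 0.
(c) fails at (0,0,0,0): the formula yields 0, φ is 1.
(d) fails at (0,0,0,0): the formula yields 0, φ is 1.
Only (a) survives; checking it on all 16 rows confirms it matches φ.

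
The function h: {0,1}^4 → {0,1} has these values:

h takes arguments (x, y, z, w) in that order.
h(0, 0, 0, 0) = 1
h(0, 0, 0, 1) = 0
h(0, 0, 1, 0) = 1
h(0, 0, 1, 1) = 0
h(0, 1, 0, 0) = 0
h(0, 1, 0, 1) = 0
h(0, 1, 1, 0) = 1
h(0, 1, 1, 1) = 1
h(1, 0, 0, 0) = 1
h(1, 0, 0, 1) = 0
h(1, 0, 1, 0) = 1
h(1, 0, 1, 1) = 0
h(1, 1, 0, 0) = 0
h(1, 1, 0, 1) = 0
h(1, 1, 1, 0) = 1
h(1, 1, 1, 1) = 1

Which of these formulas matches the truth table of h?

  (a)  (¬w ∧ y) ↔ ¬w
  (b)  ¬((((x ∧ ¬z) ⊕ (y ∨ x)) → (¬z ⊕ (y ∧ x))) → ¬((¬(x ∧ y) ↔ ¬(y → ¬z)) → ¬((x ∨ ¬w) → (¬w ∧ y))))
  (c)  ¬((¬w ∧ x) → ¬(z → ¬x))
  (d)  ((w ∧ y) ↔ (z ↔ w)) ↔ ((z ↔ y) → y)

d

(a) fails at (0,0,0,0): the formula yields 0, h is 1.
(b) fails at (0,0,0,1): the formula yields 1, h is 0.
(c) fails at (0,0,0,0): the formula yields 0, h is 1.
(d) is the remaining candidate, and it agrees with h on all 16 inputs.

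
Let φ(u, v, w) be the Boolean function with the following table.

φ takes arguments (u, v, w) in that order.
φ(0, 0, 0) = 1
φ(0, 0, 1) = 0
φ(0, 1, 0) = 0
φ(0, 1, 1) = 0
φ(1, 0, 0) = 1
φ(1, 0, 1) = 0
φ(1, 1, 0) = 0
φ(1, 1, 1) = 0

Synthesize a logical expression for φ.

φ(u, v, w) = ((not u and not v) and not w) or ((u and not v) and not w)

Collect the rows where φ=1 — (0,0,0), (1,0,0) — and write one minterm per row: ¬u·¬v·¬w, u·¬v·¬w. Their union (logical OR) reproduces the table exactly.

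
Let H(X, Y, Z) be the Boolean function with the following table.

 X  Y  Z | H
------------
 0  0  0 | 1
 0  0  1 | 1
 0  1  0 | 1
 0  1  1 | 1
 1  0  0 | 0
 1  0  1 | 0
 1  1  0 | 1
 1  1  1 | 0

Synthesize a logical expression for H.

There are just 3 zero rows: (1,0,0), (1,0,1), (1,1,1). Their minterms are X·¬Y·¬Z, X·¬Y·Z, X·Y·Z; the OR of those covers precisely the 0-outputs, and negating it yields H.

H(X, Y, Z) = ¬((((X ∧ ¬Y) ∧ ¬Z) ∨ ((X ∧ ¬Y) ∧ Z)) ∨ ((X ∧ Y) ∧ Z))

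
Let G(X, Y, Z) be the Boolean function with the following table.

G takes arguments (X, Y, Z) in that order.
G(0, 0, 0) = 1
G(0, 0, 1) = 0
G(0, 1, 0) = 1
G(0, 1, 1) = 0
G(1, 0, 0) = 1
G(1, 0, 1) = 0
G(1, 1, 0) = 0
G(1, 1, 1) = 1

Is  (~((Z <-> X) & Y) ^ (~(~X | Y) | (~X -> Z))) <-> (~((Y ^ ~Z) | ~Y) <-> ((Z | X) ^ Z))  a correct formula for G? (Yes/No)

Yes

Check the formula against G row by row:
  X=0, Y=0, Z=0: formula gives 1, G = 1 ✓
  X=0, Y=0, Z=1: formula gives 0, G = 0 ✓
  X=0, Y=1, Z=0: formula gives 1, G = 1 ✓
  X=0, Y=1, Z=1: formula gives 0, G = 0 ✓
  X=1, Y=0, Z=0: formula gives 1, G = 1 ✓
  … (the remaining 3 rows also agree.)
All 8 rows match — the expression computes G exactly.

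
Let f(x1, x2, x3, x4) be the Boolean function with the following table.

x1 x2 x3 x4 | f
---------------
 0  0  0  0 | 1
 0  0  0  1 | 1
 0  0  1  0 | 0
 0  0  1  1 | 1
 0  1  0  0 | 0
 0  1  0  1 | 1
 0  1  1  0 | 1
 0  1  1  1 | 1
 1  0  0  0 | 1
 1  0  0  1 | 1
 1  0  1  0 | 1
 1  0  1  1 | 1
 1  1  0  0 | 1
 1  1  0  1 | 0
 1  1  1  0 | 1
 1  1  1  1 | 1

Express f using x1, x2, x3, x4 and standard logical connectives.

The 0-rows are (0,0,1,0), (0,1,0,0), (1,1,0,1). Take each as a conjunction (¬x1·¬x2·x3·¬x4, ¬x1·x2·¬x3·¬x4, x1·x2·¬x3·x4), form their disjunction, and complement — that gives a formula that is 1 everywhere f is.

f(x1, x2, x3, x4) = (((((x1' · x2') · x3) · x4') + (((x1' · x2) · x3') · x4')) + (((x1 · x2) · x3') · x4))'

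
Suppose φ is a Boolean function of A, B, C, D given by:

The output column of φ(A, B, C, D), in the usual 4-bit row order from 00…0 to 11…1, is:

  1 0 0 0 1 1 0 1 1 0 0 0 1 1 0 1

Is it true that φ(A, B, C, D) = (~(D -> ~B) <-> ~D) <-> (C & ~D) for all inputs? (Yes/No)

Evaluate (~(D -> ~B) <-> ~D) <-> (C & ~D) on each row and compare to φ:
  A=0, B=0, C=0, D=0: formula gives 1, φ = 1 ✓
  A=0, B=0, C=0, D=1: formula gives 0, φ = 0 ✓
  A=0, B=0, C=1, D=0: formula gives 0, φ = 0 ✓
  A=0, B=0, C=1, D=1: formula gives 0, φ = 0 ✓
  …and likewise for the remaining 12 rows.
No disagreement on any input; they are logically equivalent.

Yes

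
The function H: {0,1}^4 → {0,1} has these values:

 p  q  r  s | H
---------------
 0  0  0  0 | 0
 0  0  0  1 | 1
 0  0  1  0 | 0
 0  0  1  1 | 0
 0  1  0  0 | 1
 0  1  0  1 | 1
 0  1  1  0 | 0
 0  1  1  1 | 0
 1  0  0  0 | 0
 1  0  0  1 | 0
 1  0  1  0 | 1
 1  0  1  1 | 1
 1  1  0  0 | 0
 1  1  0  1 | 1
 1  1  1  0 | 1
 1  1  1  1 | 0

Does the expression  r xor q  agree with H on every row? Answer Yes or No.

No

Check the formula against H row by row:
  p=0, q=0, r=0, s=0: formula gives 0, H = 0 ✓
  p=0, q=0, r=0, s=1: formula gives 0, but H = 1 ✗
Row (0,0,0,1) is a counterexample, so the formula is not equivalent to H.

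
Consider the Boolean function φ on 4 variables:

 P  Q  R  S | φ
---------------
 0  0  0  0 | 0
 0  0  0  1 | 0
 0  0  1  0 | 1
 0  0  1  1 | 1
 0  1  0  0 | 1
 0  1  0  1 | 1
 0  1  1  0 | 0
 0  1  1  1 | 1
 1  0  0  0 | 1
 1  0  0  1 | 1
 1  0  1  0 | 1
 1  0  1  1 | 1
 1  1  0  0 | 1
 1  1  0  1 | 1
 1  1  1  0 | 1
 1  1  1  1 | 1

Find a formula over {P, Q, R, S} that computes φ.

φ is 0 on only 3 rows — (0,0,0,0), (0,0,0,1), (0,1,1,0). Writing each as a minterm (¬P·¬Q·¬R·¬S, ¬P·¬Q·¬R·S, ¬P·Q·R·¬S) and OR-ing them characterizes exactly where φ=0, so φ is the negation of that disjunction.

φ(P, Q, R, S) = not (((((not P and not Q) and not R) and not S) or (((not P and not Q) and not R) and S)) or (((not P and Q) and R) and not S))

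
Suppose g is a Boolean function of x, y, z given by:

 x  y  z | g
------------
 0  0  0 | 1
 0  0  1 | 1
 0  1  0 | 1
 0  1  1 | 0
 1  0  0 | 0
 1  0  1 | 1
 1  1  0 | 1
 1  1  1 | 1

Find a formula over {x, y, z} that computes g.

The 0-rows are (0,1,1), (1,0,0). Take each as a conjunction (¬x·y·z, x·¬y·¬z), form their disjunction, and complement — that gives a formula that is 1 everywhere g is.

g(x, y, z) = ~(((~x & y) & z) | ((x & ~y) & ~z))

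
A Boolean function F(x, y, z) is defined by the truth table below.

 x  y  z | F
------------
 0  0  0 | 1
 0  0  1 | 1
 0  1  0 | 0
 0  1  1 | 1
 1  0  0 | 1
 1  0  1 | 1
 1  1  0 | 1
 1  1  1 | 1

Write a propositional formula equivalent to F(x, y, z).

F(x, y, z) = not ((not x and y) and not z)

F is 0 on exactly one input, (0,1,0), whose minterm is ¬x·y·¬z. So F is the negation of that single conjunction.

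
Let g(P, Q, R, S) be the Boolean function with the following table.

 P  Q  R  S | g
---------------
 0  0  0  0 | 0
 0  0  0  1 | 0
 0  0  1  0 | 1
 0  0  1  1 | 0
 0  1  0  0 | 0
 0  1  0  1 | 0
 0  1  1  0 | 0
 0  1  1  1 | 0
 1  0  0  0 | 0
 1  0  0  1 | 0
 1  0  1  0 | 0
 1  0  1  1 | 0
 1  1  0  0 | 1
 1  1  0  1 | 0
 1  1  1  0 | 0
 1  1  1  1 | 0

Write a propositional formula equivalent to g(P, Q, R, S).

The 1-rows are (0,0,1,0), (1,1,0,0). Each contributes one minterm — ¬P·¬Q·R·¬S; P·Q·¬R·¬S — and their disjunction is a sum-of-products form of g.

g(P, Q, R, S) = (((NOT P AND NOT Q) AND R) AND NOT S) OR (((P AND Q) AND NOT R) AND NOT S)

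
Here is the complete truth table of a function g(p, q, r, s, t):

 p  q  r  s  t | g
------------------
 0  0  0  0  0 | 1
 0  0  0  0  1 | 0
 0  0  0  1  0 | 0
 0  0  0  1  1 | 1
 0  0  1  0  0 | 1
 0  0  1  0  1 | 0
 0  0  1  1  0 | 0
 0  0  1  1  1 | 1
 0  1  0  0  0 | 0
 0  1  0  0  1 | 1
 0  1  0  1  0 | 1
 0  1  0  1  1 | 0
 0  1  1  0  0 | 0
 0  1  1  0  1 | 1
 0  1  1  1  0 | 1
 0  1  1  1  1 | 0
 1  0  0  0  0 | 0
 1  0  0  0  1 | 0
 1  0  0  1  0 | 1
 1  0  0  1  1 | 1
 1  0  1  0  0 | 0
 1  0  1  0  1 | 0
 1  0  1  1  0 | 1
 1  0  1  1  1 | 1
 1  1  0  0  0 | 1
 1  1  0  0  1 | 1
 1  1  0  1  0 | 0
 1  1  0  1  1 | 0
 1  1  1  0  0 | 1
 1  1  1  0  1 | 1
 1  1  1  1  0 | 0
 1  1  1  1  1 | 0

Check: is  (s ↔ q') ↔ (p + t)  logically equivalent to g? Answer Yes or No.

Yes

Check the formula against g row by row:
  p=0, q=0, r=0, s=0, t=0: formula gives 1, g = 1 ✓
  p=0, q=0, r=0, s=0, t=1: formula gives 0, g = 0 ✓
  p=0, q=0, r=0, s=1, t=0: formula gives 0, g = 0 ✓
  p=0, q=0, r=0, s=1, t=1: formula gives 1, g = 1 ✓
  … (the remaining 28 rows also agree.)
Every row agrees, so the formula is equivalent.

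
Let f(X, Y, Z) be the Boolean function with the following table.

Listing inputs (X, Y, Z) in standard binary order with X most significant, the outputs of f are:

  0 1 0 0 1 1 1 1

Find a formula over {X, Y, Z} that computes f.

f is 0 on only 3 rows — (0,0,0), (0,1,0), (0,1,1). Writing each as a minterm (¬X·¬Y·¬Z, ¬X·Y·¬Z, ¬X·Y·Z) and OR-ing them characterizes exactly where f=0, so f is the negation of that disjunction.

f(X, Y, Z) = ((((X' · Y') · Z') + ((X' · Y) · Z')) + ((X' · Y) · Z))'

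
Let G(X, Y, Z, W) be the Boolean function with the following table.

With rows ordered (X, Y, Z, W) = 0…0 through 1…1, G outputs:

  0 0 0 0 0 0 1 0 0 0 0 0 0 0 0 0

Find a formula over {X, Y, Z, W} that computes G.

G(X, Y, Z, W) = ((not X and Y) and Z) and not W

Only row (0,1,1,0) gives 1. That row's minterm ¬X·Y·Z·¬W is G directly.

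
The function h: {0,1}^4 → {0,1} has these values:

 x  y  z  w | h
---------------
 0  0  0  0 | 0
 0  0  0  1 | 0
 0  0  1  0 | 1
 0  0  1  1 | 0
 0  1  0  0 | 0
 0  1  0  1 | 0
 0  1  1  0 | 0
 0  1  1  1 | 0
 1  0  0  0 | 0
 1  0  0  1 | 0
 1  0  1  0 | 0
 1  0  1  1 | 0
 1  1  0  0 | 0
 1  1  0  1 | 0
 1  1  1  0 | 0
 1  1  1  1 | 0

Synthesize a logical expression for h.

h is 1 on exactly one input, (0,0,1,0), whose minterm is ¬x·¬y·z·¬w. So h is just that conjunction.

h(x, y, z, w) = ((NOT x AND NOT y) AND z) AND NOT w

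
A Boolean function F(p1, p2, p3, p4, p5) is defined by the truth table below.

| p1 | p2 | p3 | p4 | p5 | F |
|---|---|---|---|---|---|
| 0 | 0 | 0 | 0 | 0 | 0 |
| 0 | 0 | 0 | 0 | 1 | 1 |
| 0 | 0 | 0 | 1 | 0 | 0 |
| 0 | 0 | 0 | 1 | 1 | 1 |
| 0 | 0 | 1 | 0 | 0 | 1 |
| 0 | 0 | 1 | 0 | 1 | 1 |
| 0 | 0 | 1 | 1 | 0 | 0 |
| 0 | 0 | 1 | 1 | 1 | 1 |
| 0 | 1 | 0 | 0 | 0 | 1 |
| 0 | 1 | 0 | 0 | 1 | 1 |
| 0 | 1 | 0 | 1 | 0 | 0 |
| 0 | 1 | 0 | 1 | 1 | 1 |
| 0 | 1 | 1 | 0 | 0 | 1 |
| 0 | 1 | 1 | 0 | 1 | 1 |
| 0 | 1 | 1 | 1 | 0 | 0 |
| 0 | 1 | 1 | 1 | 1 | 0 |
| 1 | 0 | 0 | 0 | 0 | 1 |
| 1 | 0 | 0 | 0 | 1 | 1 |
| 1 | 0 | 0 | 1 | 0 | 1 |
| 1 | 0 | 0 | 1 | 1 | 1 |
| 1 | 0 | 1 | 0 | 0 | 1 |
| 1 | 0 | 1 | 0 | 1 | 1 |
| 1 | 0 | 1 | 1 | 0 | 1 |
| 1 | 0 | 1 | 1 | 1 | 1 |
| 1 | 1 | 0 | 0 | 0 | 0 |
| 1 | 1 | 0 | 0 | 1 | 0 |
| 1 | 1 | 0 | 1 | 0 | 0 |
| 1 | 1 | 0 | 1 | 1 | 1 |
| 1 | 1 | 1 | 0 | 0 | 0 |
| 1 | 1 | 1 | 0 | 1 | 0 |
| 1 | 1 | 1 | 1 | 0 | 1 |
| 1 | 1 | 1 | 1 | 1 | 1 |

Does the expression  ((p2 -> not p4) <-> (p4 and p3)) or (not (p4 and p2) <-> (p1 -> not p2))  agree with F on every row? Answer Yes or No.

No

Test each input against both F and the formula:
  p1=0, p2=0, p3=0, p4=0, p5=0: formula gives 1, but F = 0 ✗
Since they disagree at (0,0,0,0,0), the expression is not a correct formula for F.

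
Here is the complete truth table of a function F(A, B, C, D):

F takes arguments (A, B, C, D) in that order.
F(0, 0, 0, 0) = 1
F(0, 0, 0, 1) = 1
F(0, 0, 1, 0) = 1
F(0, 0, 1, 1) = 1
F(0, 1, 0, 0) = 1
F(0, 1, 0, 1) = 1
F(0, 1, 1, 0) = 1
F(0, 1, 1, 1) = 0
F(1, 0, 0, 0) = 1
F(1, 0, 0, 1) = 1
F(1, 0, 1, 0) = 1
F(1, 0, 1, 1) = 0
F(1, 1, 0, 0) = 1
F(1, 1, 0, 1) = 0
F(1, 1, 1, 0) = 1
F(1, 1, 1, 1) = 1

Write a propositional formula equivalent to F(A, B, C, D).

F(A, B, C, D) = (((((A' · B) · C) · D) + (((A · B') · C) · D)) + (((A · B) · C') · D))'

There are just 3 zero rows: (0,1,1,1), (1,0,1,1), (1,1,0,1). Their minterms are ¬A·B·C·D, A·¬B·C·D, A·B·¬C·D; the OR of those covers precisely the 0-outputs, and negating it yields F.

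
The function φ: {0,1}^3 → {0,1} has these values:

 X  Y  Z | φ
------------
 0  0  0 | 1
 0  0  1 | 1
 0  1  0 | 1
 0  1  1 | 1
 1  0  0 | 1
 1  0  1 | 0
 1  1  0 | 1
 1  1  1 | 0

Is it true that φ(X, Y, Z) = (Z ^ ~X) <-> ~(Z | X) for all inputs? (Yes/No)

Yes

Check the formula against φ row by row:
  X=0, Y=0, Z=0: formula gives 1, φ = 1 ✓
  X=0, Y=0, Z=1: formula gives 1, φ = 1 ✓
  X=0, Y=1, Z=0: formula gives 1, φ = 1 ✓
  X=0, Y=1, Z=1: formula gives 1, φ = 1 ✓
  X=1, Y=0, Z=0: formula gives 1, φ = 1 ✓
  … (the remaining 3 rows also agree.)
All 8 rows match — the expression computes φ exactly.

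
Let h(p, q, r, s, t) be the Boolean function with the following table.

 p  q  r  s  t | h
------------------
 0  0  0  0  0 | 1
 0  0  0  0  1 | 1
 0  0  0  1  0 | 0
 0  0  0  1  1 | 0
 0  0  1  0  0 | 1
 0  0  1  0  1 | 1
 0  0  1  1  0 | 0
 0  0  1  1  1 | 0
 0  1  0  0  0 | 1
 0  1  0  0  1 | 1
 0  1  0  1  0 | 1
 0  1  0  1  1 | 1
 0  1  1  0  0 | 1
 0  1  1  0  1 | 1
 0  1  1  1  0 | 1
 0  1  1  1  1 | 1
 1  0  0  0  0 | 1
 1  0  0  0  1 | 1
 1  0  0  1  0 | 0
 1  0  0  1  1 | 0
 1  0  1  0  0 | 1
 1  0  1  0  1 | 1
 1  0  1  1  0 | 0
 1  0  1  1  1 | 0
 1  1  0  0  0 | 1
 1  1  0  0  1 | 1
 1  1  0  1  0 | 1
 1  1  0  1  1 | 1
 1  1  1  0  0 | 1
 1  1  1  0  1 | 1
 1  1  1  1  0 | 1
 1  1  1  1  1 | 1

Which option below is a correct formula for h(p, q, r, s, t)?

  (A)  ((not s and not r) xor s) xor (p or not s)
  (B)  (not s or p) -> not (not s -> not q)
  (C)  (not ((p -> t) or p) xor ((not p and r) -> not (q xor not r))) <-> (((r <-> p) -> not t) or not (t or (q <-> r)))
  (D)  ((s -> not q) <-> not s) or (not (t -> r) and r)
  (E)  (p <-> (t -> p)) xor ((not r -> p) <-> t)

D

(A): at (0,0,0,0,0) it gives 0, but h = 1 — eliminated.
(B): at (0,0,0,0,0) it gives 0, but h = 1 — eliminated.
(C): at (0,0,0,0,1) it gives 0, but h = 1 — eliminated.
(E): at (0,0,0,1,0) it gives 1, but h = 0 — eliminated.
(D) is the remaining candidate, and it agrees with h on all 32 inputs.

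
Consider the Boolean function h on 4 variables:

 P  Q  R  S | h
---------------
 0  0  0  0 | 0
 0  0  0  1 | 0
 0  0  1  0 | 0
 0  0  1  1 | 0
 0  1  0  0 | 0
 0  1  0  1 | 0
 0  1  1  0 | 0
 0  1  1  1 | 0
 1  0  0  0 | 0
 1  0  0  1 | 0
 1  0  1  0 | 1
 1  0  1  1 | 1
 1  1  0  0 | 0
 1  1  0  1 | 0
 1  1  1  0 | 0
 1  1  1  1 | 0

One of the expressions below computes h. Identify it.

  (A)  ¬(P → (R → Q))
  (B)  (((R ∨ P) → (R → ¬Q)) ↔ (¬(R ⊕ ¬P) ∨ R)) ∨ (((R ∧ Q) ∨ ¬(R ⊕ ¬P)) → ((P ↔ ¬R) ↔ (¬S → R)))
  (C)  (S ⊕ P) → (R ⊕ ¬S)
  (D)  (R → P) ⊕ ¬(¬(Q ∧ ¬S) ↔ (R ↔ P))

(B) fails at (0,0,0,0): the formula yields 1, h is 0.
(C) fails at (0,0,0,0): the formula yields 1, h is 0.
(D) fails at (0,0,0,0): the formula yields 1, h is 0.
That leaves (A). Evaluating it on every row reproduces the table of h exactly.

A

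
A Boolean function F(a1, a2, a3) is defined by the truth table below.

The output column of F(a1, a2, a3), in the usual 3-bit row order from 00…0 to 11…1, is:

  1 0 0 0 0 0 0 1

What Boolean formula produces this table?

Collect the rows where F=1 — (0,0,0), (1,1,1) — and write one minterm per row: ¬a1·¬a2·¬a3, a1·a2·a3. Their union (logical OR) reproduces the table exactly.

F(a1, a2, a3) = ((~a1 & ~a2) & ~a3) | ((a1 & a2) & a3)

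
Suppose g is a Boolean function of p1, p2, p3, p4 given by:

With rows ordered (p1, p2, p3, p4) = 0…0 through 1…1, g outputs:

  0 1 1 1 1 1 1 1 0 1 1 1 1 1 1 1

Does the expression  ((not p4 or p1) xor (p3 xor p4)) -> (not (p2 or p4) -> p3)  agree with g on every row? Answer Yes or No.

Test each input against both g and the formula:
  p1=0, p2=0, p3=0, p4=0: formula gives 0, g = 0 ✓
  p1=0, p2=0, p3=0, p4=1: formula gives 1, g = 1 ✓
  p1=0, p2=0, p3=1, p4=0: formula gives 1, g = 1 ✓
  p1=0, p2=0, p3=1, p4=1: formula gives 1, g = 1 ✓
  …and likewise for the remaining 12 rows.
No disagreement on any input; they are logically equivalent.

Yes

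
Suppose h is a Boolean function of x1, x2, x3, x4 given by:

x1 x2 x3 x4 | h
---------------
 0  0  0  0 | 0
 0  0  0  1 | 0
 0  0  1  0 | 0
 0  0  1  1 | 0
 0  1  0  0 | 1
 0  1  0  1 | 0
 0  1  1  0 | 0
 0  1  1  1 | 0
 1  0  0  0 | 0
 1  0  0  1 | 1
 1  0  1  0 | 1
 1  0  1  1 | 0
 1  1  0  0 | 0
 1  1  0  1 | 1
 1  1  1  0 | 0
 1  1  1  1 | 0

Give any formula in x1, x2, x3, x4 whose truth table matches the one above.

Collect the rows where h=1 — (0,1,0,0), (1,0,0,1), (1,0,1,0), (1,1,0,1) — and write one minterm per row: ¬x1·x2·¬x3·¬x4, x1·¬x2·¬x3·x4, x1·¬x2·x3·¬x4, x1·x2·¬x3·x4. Their union (logical OR) reproduces the table exactly.

h(x1, x2, x3, x4) = (((((not x1 and x2) and not x3) and not x4) or (((x1 and not x2) and not x3) and x4)) or (((x1 and not x2) and x3) and not x4)) or (((x1 and x2) and not x3) and x4)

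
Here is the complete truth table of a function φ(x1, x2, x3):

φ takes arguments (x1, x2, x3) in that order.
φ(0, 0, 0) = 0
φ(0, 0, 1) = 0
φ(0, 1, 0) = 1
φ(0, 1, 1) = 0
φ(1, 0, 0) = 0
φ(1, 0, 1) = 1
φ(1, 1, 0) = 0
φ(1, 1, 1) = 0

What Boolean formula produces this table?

Collect the rows where φ=1 — (0,1,0), (1,0,1) — and write one minterm per row: ¬x1·x2·¬x3, x1·¬x2·x3. Their union (logical OR) reproduces the table exactly.

φ(x1, x2, x3) = ((x1' · x2) · x3') + ((x1 · x2') · x3)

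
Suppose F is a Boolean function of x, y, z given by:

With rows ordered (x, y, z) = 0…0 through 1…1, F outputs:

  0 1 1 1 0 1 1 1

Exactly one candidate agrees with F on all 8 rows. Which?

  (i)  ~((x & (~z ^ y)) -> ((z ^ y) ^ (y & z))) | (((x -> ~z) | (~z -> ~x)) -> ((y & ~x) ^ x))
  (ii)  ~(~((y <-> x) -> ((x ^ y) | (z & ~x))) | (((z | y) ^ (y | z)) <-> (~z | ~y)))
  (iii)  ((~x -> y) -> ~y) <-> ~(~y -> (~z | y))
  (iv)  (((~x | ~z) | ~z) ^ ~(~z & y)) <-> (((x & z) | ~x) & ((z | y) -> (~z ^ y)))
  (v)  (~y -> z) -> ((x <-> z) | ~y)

iii

(i): at (0,0,1) it gives 0, but F = 1 — eliminated.
(ii): at (0,1,1) it gives 0, but F = 1 — eliminated.
(iv): at (0,1,0) it gives 0, but F = 1 — eliminated.
(v): at (0,0,0) it gives 1, but F = 0 — eliminated.
That leaves (iii). Evaluating it on every row reproduces the table of F exactly.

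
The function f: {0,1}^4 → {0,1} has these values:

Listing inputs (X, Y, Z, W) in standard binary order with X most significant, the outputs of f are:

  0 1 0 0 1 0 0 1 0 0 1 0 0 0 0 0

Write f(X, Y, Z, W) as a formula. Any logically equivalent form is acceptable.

f=1 on 4 inputs: (0,0,0,1), (0,1,0,0), (0,1,1,1), (1,0,1,0). Reading each as a conjunction of literals (¬X·¬Y·¬Z·W, ¬X·Y·¬Z·¬W, ¬X·Y·Z·W, X·¬Y·Z·¬W) and taking the OR gives the canonical DNF.

f(X, Y, Z, W) = (((((NOT X AND NOT Y) AND NOT Z) AND W) OR (((NOT X AND Y) AND NOT Z) AND NOT W)) OR (((NOT X AND Y) AND Z) AND W)) OR (((X AND NOT Y) AND Z) AND NOT W)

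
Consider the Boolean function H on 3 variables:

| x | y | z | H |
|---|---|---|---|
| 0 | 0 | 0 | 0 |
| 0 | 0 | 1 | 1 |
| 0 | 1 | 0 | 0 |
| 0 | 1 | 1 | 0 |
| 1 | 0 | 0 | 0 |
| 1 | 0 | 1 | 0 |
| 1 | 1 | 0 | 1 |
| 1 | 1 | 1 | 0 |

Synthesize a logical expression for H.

H(x, y, z) = ((NOT x AND NOT y) AND z) OR ((x AND y) AND NOT z)

Collect the rows where H=1 — (0,0,1), (1,1,0) — and write one minterm per row: ¬x·¬y·z, x·y·¬z. Their union (logical OR) reproduces the table exactly.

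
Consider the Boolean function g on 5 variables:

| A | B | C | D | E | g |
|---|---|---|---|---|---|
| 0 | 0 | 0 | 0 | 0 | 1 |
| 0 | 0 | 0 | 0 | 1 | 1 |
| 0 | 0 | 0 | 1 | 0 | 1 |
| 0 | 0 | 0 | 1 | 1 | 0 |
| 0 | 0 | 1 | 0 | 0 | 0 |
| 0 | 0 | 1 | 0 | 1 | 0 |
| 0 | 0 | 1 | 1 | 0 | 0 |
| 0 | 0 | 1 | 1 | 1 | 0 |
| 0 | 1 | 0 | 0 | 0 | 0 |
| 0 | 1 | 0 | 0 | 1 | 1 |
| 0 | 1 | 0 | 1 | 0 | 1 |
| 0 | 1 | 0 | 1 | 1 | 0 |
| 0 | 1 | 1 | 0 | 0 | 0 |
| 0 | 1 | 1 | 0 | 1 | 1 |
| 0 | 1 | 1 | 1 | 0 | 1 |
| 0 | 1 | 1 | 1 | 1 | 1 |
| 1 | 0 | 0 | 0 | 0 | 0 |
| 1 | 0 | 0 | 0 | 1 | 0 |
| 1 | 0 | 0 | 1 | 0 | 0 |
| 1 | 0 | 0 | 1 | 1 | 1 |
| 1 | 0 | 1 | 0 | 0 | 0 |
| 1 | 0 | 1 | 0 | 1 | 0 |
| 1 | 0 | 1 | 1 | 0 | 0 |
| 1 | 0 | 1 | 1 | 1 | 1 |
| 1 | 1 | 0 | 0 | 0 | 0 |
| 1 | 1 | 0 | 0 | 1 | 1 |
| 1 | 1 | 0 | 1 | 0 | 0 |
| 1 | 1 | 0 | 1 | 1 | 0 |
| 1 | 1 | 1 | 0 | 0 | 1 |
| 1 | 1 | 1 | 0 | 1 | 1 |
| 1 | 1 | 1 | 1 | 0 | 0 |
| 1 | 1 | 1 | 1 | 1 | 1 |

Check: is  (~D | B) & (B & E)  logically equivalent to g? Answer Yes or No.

No

Check the formula against g row by row:
  A=0, B=0, C=0, D=0, E=0: formula gives 0, but g = 1 ✗
Since they disagree at (0,0,0,0,0), the expression is not a correct formula for g.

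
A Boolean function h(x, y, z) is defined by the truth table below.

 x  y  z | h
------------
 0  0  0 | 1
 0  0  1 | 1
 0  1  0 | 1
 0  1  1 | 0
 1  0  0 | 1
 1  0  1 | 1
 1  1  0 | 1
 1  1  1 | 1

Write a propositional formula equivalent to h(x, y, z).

h(x, y, z) = ~((~x & y) & z)

h is 0 on exactly one input, (0,1,1), whose minterm is ¬x·y·z. So h is the negation of that single conjunction.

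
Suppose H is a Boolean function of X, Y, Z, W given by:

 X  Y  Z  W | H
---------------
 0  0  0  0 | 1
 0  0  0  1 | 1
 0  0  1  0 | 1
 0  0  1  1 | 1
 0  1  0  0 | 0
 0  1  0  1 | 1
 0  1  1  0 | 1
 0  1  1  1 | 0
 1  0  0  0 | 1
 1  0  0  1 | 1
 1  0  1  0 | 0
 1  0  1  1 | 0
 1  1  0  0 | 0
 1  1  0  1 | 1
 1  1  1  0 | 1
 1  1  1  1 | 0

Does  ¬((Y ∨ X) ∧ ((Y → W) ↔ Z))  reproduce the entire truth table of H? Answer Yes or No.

Yes

Test each input against both H and the formula:
  X=0, Y=0, Z=0, W=0: formula gives 1, H = 1 ✓
  X=0, Y=0, Z=0, W=1: formula gives 1, H = 1 ✓
  X=0, Y=0, Z=1, W=0: formula gives 1, H = 1 ✓
  X=0, Y=0, Z=1, W=1: formula gives 1, H = 1 ✓
  …and likewise for the remaining 12 rows.
Every row agrees, so the formula is equivalent.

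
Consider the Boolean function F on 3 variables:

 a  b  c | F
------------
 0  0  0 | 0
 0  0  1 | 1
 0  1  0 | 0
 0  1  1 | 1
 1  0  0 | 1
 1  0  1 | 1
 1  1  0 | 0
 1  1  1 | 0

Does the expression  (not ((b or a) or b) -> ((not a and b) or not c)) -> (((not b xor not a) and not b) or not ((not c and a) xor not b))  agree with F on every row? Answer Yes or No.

Test each input against both F and the formula:
  a=0, b=0, c=0: formula gives 0, F = 0 ✓
  a=0, b=0, c=1: formula gives 1, F = 1 ✓
  a=0, b=1, c=0: formula gives 1, but F = 0 ✗
Row (0,1,0) is a counterexample, so the formula is not equivalent to F.

No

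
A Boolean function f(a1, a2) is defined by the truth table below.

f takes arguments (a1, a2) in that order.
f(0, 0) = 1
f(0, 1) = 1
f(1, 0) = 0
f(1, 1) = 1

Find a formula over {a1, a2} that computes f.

f(a1, a2) = a1 -> a2

This is a1 → a2 (false only at 1,0).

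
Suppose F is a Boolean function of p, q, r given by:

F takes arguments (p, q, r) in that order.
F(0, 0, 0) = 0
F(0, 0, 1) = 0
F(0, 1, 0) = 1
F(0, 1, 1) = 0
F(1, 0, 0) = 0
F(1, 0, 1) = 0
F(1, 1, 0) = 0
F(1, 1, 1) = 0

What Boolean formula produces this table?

F(p, q, r) = (NOT p AND q) AND NOT r

F is 1 on exactly one input, (0,1,0), whose minterm is ¬p·q·¬r. So F is just that conjunction.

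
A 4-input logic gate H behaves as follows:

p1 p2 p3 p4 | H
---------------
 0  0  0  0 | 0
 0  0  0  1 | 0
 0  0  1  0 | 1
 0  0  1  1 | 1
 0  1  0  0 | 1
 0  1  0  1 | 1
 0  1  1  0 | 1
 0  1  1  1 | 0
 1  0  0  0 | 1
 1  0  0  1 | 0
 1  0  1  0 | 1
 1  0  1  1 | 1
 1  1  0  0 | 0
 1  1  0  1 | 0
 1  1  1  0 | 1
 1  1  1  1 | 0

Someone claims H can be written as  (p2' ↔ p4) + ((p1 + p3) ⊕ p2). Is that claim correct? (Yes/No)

Check the formula against H row by row:
  p1=0, p2=0, p3=0, p4=0: formula gives 0, H = 0 ✓
  p1=0, p2=0, p3=0, p4=1: formula gives 1, but H = 0 ✗
A single disagreement suffices: at (0,0,0,1) they differ, so the formula does not compute H.

No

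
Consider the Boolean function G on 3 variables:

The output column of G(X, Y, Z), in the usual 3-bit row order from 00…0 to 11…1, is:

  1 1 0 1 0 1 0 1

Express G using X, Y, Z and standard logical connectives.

G(X, Y, Z) = not ((((not X and Y) and not Z) or ((X and not Y) and not Z)) or ((X and Y) and not Z))

G is 0 on only 3 rows — (0,1,0), (1,0,0), (1,1,0). Writing each as a minterm (¬X·Y·¬Z, X·¬Y·¬Z, X·Y·¬Z) and OR-ing them characterizes exactly where G=0, so G is the negation of that disjunction.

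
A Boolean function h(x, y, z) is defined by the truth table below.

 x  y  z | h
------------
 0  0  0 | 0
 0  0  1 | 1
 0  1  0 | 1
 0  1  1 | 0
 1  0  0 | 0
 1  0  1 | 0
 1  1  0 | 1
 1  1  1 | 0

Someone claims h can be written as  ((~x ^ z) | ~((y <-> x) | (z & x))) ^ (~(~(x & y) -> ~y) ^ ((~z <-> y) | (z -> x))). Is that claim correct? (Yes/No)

Evaluate ((~x ^ z) | ~((y <-> x) | (z & x))) ^ (~(~(x & y) -> ~y) ^ ((~z <-> y) | (z -> x))) on each row and compare to h:
  x=0, y=0, z=0: formula gives 0, h = 0 ✓
  x=0, y=0, z=1: formula gives 1, h = 1 ✓
  x=0, y=1, z=0: formula gives 1, h = 1 ✓
  x=0, y=1, z=1: formula gives 0, h = 0 ✓
  x=1, y=0, z=0: formula gives 0, h = 0 ✓
  … (the remaining 3 rows also agree.)
Every row agrees, so the formula is equivalent.

Yes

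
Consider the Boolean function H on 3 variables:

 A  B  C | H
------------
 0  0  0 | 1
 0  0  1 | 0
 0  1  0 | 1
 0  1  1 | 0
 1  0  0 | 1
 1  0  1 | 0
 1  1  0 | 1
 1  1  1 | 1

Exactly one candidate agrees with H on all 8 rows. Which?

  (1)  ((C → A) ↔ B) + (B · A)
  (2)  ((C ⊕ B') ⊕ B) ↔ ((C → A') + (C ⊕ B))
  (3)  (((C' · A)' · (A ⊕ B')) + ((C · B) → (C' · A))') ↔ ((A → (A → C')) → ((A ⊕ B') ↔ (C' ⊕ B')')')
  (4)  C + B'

2

(1): at (0,0,0) it gives 0, but H = 1 — eliminated.
(3): at (0,0,0) it gives 0, but H = 1 — eliminated.
(4): at (0,0,1) it gives 1, but H = 0 — eliminated.
Only (2) survives; checking it on all 8 rows confirms it matches H.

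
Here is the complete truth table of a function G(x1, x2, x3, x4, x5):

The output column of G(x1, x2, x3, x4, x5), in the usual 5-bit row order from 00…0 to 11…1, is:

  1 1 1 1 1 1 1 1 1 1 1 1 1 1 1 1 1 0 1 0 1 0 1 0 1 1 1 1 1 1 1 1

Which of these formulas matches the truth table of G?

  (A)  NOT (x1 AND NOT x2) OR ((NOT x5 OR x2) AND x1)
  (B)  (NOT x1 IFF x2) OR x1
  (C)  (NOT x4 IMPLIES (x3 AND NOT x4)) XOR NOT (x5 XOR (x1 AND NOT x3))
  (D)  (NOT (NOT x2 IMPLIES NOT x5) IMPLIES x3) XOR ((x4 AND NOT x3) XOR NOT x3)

(B) disagrees with G on (0,0,0,0,0) (formula → 0, table → 1); rule it out.
(C) disagrees with G on (0,0,0,0,1) (formula → 0, table → 1); rule it out.
(D) disagrees with G on (0,0,0,0,0) (formula → 0, table → 1); rule it out.
Only (A) survives; checking it on all 32 rows confirms it matches G.

A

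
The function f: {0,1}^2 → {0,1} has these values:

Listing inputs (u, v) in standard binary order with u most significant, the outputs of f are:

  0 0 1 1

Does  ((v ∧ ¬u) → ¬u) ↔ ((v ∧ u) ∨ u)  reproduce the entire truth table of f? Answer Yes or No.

Yes

Test each input against both f and the formula:
  u=0, v=0: formula gives 0, f = 0 ✓
  u=0, v=1: formula gives 0, f = 0 ✓
  u=1, v=0: formula gives 1, f = 1 ✓
  u=1, v=1: formula gives 1, f = 1 ✓
All 4 rows match — the expression computes f exactly.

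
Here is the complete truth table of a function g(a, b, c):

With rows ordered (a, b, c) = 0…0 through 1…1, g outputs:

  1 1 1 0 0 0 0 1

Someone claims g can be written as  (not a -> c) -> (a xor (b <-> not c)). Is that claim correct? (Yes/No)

No

Evaluate (not a -> c) -> (a xor (b <-> not c)) on each row and compare to g:
  a=0, b=0, c=0: formula gives 1, g = 1 ✓
  a=0, b=0, c=1: formula gives 1, g = 1 ✓
  a=0, b=1, c=0: formula gives 1, g = 1 ✓
  a=0, b=1, c=1: formula gives 0, g = 0 ✓
  a=1, b=0, c=0: formula gives 1, but g = 0 ✗
Since they disagree at (1,0,0), the expression is not a correct formula for g.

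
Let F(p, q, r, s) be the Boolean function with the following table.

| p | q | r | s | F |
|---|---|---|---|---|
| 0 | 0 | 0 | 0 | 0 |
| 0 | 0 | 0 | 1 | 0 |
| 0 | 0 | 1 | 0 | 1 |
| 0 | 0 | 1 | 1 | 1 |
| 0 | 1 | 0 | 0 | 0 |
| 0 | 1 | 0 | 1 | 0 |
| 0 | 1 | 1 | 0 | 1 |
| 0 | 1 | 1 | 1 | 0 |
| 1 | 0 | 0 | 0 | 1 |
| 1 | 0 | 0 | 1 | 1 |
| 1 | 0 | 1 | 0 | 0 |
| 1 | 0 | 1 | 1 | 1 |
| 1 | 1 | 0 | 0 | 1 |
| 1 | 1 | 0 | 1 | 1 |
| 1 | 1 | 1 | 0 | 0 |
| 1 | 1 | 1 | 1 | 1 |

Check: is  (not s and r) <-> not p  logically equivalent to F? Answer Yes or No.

Evaluate (not s and r) <-> not p on each row and compare to F:
  p=0, q=0, r=0, s=0: formula gives 0, F = 0 ✓
  p=0, q=0, r=0, s=1: formula gives 0, F = 0 ✓
  p=0, q=0, r=1, s=0: formula gives 1, F = 1 ✓
  p=0, q=0, r=1, s=1: formula gives 0, but F = 1 ✗
Since they disagree at (0,0,1,1), the expression is not a correct formula for F.

No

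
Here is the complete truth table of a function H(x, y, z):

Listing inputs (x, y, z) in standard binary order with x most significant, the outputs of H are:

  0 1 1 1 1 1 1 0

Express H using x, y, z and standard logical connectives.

H(x, y, z) = ~(((~x & ~y) & ~z) | ((x & y) & z))

The 0-rows are (0,0,0), (1,1,1). Take each as a conjunction (¬x·¬y·¬z, x·y·z), form their disjunction, and complement — that gives a formula that is 1 everywhere H is.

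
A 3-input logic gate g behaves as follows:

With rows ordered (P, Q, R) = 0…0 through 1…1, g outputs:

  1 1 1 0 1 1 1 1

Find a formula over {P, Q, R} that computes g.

g is 0 on exactly one input, (0,1,1), whose minterm is ¬P·Q·R. So g is the negation of that single conjunction.

g(P, Q, R) = not ((not P and Q) and R)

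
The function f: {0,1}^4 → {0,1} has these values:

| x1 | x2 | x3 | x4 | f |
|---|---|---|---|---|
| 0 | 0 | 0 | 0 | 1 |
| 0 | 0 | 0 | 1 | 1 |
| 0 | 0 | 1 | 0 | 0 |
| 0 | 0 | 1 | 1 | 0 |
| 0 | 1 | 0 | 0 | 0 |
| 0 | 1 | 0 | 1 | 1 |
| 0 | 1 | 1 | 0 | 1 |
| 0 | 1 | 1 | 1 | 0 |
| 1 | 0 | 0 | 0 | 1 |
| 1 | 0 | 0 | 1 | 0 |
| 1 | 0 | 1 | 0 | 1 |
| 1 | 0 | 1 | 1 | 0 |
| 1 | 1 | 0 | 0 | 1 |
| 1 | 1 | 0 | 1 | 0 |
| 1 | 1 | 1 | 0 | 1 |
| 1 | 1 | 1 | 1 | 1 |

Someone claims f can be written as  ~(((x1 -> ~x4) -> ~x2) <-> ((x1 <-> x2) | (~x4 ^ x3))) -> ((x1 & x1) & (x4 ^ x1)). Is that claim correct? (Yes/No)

Evaluate ~(((x1 -> ~x4) -> ~x2) <-> ((x1 <-> x2) | (~x4 ^ x3))) -> ((x1 & x1) & (x4 ^ x1)) on each row and compare to f:
  x1=0, x2=0, x3=0, x4=0: formula gives 1, f = 1 ✓
  x1=0, x2=0, x3=0, x4=1: formula gives 1, f = 1 ✓
  x1=0, x2=0, x3=1, x4=0: formula gives 1, but f = 0 ✗
A single disagreement suffices: at (0,0,1,0) they differ, so the formula does not compute f.

No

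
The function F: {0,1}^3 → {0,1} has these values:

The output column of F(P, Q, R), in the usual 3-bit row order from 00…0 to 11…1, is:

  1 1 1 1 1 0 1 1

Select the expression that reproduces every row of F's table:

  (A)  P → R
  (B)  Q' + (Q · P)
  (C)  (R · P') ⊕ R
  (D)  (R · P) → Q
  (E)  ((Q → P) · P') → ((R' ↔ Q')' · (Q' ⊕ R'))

(A) disagrees with F on (1,0,0) (formula → 0, table → 1); rule it out.
(B) disagrees with F on (0,1,0) (formula → 0, table → 1); rule it out.
(C) disagrees with F on (0,0,0) (formula → 0, table → 1); rule it out.
(E) disagrees with F on (0,0,0) (formula → 0, table → 1); rule it out.
Only (D) survives; checking it on all 8 rows confirms it matches F.

D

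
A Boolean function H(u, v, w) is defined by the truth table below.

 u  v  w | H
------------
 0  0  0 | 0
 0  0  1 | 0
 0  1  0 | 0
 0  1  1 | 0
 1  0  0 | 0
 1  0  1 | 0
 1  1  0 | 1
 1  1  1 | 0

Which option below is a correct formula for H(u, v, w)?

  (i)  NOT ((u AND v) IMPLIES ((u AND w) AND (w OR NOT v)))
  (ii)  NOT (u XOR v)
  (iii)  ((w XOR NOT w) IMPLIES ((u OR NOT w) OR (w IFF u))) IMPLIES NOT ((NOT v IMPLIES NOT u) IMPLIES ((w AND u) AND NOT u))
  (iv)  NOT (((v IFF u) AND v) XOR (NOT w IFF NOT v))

(ii) disagrees with H on (0,0,0) (formula → 1, table → 0); rule it out.
(iii) disagrees with H on (0,0,0) (formula → 1, table → 0); rule it out.
(iv) disagrees with H on (0,0,1) (formula → 1, table → 0); rule it out.
Only (i) survives; checking it on all 8 rows confirms it matches H.

i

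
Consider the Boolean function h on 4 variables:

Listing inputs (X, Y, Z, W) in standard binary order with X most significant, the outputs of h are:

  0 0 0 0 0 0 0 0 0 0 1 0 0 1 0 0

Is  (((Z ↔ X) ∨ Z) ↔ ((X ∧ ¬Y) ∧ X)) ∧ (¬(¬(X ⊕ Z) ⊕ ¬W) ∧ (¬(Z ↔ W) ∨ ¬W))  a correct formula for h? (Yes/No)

Yes

Evaluate (((Z ↔ X) ∨ Z) ↔ ((X ∧ ¬Y) ∧ X)) ∧ (¬(¬(X ⊕ Z) ⊕ ¬W) ∧ (¬(Z ↔ W) ∨ ¬W)) on each row and compare to h:
  X=0, Y=0, Z=0, W=0: formula gives 0, h = 0 ✓
  X=0, Y=0, Z=0, W=1: formula gives 0, h = 0 ✓
  X=0, Y=0, Z=1, W=0: formula gives 0, h = 0 ✓
  X=0, Y=0, Z=1, W=1: formula gives 0, h = 0 ✓
  …and likewise for the remaining 12 rows.
No disagreement on any input; they are logically equivalent.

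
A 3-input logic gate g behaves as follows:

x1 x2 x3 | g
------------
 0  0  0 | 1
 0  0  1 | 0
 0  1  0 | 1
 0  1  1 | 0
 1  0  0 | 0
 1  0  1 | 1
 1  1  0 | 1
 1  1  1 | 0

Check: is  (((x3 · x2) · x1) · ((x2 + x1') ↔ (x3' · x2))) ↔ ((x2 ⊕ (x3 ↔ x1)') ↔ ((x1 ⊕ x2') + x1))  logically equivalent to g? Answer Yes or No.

Test each input against both g and the formula:
  x1=0, x2=0, x3=0: formula gives 1, g = 1 ✓
  x1=0, x2=0, x3=1: formula gives 0, g = 0 ✓
  x1=0, x2=1, x3=0: formula gives 1, g = 1 ✓
  x1=0, x2=1, x3=1: formula gives 0, g = 0 ✓
  x1=1, x2=0, x3=0: formula gives 0, g = 0 ✓
  … (the remaining 3 rows also agree.)
No disagreement on any input; they are logically equivalent.

Yes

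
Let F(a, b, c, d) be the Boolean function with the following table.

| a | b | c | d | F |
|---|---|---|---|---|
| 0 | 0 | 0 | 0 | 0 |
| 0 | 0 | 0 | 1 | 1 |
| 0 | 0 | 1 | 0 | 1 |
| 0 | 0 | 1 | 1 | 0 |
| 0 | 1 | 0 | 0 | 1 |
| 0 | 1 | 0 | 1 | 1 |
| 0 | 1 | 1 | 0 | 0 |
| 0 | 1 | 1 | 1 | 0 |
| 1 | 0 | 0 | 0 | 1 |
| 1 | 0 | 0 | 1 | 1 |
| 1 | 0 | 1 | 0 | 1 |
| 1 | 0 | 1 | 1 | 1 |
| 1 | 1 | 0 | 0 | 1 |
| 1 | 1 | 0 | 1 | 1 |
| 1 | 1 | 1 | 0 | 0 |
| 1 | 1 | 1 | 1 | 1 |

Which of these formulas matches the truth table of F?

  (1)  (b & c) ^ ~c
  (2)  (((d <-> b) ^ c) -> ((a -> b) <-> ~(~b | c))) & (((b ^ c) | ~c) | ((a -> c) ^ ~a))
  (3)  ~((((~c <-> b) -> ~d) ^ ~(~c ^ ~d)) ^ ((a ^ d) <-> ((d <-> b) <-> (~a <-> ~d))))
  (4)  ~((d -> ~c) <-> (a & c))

(1): at (0,0,0,0) it gives 1, but F = 0 — eliminated.
(3): at (0,0,0,0) it gives 1, but F = 0 — eliminated.
(4): at (0,0,0,0) it gives 1, but F = 0 — eliminated.
(2) is the remaining candidate, and it agrees with F on all 16 inputs.

2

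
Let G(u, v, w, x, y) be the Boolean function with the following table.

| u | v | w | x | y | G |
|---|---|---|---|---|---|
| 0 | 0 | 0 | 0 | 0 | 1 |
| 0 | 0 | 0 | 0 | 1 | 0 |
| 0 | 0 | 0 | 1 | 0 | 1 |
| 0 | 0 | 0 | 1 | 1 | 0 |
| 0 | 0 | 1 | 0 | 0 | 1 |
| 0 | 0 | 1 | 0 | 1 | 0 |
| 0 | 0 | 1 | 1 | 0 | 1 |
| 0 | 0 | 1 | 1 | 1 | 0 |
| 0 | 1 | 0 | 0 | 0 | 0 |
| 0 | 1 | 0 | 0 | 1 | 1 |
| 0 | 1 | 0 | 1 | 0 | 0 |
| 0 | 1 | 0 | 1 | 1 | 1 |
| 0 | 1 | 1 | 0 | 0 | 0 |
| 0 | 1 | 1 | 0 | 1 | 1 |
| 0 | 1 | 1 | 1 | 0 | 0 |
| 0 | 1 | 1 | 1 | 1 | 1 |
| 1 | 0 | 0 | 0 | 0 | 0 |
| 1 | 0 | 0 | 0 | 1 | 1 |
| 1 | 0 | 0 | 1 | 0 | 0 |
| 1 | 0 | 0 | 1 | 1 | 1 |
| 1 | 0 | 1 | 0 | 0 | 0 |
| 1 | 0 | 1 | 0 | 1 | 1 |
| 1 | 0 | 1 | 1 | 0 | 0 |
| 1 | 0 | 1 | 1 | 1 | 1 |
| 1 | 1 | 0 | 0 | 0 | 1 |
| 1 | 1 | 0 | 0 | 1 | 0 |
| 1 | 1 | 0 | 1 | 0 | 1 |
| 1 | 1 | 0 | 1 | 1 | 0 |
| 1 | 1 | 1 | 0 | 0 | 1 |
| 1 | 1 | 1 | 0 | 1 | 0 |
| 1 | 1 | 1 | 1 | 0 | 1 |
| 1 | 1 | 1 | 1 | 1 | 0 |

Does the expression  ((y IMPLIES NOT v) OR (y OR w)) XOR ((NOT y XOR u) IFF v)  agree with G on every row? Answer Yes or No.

Yes

Check the formula against G row by row:
  u=0, v=0, w=0, x=0, y=0: formula gives 1, G = 1 ✓
  u=0, v=0, w=0, x=0, y=1: formula gives 0, G = 0 ✓
  u=0, v=0, w=0, x=1, y=0: formula gives 1, G = 1 ✓
  u=0, v=0, w=0, x=1, y=1: formula gives 0, G = 0 ✓
  …and likewise for the remaining 28 rows.
Every row agrees, so the formula is equivalent.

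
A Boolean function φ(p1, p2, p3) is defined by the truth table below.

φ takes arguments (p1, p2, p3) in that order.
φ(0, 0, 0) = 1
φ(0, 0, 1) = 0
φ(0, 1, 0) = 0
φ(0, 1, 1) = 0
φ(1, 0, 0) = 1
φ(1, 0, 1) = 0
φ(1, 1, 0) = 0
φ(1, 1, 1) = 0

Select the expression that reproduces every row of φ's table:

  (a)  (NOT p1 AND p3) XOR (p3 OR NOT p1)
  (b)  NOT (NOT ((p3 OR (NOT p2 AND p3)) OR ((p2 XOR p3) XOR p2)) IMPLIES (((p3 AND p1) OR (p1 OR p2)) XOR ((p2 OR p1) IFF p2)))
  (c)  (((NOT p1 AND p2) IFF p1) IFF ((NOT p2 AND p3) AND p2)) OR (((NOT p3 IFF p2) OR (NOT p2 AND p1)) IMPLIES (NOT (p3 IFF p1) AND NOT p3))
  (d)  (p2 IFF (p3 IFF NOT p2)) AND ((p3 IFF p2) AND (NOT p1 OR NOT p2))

d

(a) disagrees with φ on (0,1,0) (formula → 1, table → 0); rule it out.
(b) disagrees with φ on (0,0,0) (formula → 0, table → 1); rule it out.
(c) disagrees with φ on (0,1,0) (formula → 1, table → 0); rule it out.
Only (d) survives; checking it on all 8 rows confirms it matches φ.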